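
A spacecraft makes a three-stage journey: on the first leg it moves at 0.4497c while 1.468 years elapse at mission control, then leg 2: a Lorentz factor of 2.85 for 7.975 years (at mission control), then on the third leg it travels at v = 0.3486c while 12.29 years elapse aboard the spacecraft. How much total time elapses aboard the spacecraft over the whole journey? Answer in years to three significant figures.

Leg 1: γ = 1/√(1 − 0.4497²) = 1/√0.7978 = 1.120; τ_1 = 1.468/1.120 = 1.311 years.
Leg 2: γ = 2.85; τ_2 = 7.975/2.850 = 2.798 years.
Leg 3: 12.29 years is already measured aboard the spacecraft.
Total: 1.311 + 2.798 + 12.29 years.

τ = 16.4 years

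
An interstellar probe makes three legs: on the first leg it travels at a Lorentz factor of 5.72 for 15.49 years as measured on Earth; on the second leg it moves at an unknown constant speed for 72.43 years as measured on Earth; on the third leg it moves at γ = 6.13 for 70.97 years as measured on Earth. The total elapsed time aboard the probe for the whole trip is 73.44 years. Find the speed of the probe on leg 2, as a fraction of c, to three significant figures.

Leg 1: γ = 5.72; τ_1 = 15.49/5.720 = 2.708 years.
Leg 2: speed unknown; τ_2 = 72.43/γ_2.
Leg 3: γ = 6.13; τ_3 = 70.97/6.130 = 11.58 years.
Total proper time: 2.708 + τ_2 + 11.58 = 73.44, so τ_2 = 73.44 − 14.29 = 59.15 years.
γ_2 = 72.43/59.15 = 1.224; β = √(1 − 1/γ²) = √0.3330.

β = 0.577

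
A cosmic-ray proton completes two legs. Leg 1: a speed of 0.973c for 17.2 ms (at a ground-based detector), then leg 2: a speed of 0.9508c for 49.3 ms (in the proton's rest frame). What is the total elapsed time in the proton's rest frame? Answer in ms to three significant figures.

τ = 53.3 ms

Leg 1: γ = 1/√(1 − 0.973²) = 1/√0.05327 = 4.333; τ_1 = 17.2/4.333 = 3.970 ms.
Leg 2: 49.3 ms is already measured in the proton's rest frame.
Total: 3.970 + 49.30 ms.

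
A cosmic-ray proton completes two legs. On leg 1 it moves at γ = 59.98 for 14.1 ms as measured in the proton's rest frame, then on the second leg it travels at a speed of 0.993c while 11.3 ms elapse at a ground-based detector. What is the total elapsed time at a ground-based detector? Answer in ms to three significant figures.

Leg 1: γ = 59.98; Δt_1 = 59.98 × 14.1 = 845.7 ms.
Leg 2: 11.3 ms is already measured at a ground-based detector.
Total: 845.7 + 11.30 ms.

Δt = 857 ms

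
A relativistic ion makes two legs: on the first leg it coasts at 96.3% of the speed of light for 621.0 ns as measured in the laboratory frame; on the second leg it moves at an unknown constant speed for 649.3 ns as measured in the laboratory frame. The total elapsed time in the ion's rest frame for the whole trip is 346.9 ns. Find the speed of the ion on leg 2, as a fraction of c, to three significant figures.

Leg 1: β = 0.963; γ = 1/√(1 − 0.963²) = 1/√0.07263 = 3.711; τ_1 = 621.0/3.711 = 167.4 ns.
Leg 2: speed unknown; τ_2 = 649.3/γ_2.
Total proper time: 167.4 + τ_2 = 346.9, so τ_2 = 346.9 − 167.4 = 179.5 ns.
γ_2 = 649.3/179.5 = 3.616; β = √(1 − 1/γ²) = √0.9235.

β = 0.961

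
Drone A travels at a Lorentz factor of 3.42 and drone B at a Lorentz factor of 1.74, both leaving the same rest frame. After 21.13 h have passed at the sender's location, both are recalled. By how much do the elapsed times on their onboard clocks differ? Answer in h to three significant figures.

|τ_A − τ_B| = 5.97 h

A: γ = 3.42; τ_A = 21.13/3.420 = 6.178 h.
B: γ = 1.74; τ_B = 21.13/1.740 = 12.14 h.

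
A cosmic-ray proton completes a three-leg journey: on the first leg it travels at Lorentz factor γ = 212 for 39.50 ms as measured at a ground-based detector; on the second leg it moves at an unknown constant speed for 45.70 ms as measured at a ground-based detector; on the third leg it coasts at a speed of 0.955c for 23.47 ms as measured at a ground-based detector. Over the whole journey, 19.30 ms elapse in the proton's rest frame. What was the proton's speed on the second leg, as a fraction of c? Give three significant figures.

Leg 1: γ = 212; τ_1 = 39.50/212.0 = 0.1863 ms.
Leg 2: speed unknown; τ_2 = 45.70/γ_2.
Leg 3: γ = 1/√(1 − 0.955²) = 1/√0.08798 = 3.371; τ_3 = 23.47/3.371 = 6.961 ms.
Total proper time: 0.1863 + τ_2 + 6.961 = 19.30, so τ_2 = 19.30 − 7.148 = 12.15 ms.
γ_2 = 45.70/12.15 = 3.761; β = √(1 − 1/γ²) = √0.9293.

β = 0.964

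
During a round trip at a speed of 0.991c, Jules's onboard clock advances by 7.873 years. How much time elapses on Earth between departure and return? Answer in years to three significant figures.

Δt = 58.8 years

γ = 1/√(1 − 0.991²) = 1/√0.01792 = 7.470
Earth-frame duration is the dilated interval: Δt = γτ = 7.470 × 7.873 years.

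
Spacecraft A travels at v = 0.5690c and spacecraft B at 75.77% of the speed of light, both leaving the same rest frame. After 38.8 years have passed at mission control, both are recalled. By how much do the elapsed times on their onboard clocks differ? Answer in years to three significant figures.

|τ_A − τ_B| = 6.59 years

A: γ = 1/√(1 − 0.5690²) = 1/√0.6762 = 1.216; τ_A = 38.8/1.216 = 31.91 years.
B: β = 0.7577; γ = 1/√(1 − 0.7577²) = 1/√0.4259 = 1.532; τ_B = 38.8/1.532 = 25.32 years.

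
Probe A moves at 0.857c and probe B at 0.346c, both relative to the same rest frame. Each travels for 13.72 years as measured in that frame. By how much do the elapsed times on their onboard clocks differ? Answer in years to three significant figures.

A: γ = 1/√(1 − 0.857²) = 1/√0.2656 = 1.941; τ_A = 13.72/1.941 = 7.070 years.
B: γ = 1/√(1 − 0.346²) = 1/√0.8803 = 1.066; τ_B = 13.72/1.066 = 12.87 years.

|τ_A − τ_B| = 5.80 years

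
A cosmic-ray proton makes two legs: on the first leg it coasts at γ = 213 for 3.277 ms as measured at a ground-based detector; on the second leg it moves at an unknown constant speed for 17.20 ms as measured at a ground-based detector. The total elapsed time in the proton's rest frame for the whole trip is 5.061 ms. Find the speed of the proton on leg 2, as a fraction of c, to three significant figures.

β = 0.956

Leg 1: γ = 213; τ_1 = 3.277/213.0 = 0.01538 ms.
Leg 2: speed unknown; τ_2 = 17.20/γ_2.
Total proper time: 0.01538 + τ_2 = 5.061, so τ_2 = 5.061 − 0.01538 = 5.046 ms.
γ_2 = 17.20/5.046 = 3.409; β = √(1 − 1/γ²) = √0.9139.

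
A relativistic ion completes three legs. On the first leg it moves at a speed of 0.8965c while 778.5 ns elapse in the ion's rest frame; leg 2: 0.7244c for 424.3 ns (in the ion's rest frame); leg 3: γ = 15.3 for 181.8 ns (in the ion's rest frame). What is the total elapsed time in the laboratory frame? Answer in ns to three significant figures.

Δt = 5150 ns

Leg 1: γ = 1/√(1 − 0.8965²) = 1/√0.1963 = 2.257; Δt_1 = 2.257 × 778.5 = 1757 ns.
Leg 2: γ = 1/√(1 − 0.7244²) = 1/√0.4752 = 1.451; Δt_2 = 1.451 × 424.3 = 615.5 ns.
Leg 3: γ = 15.3; Δt_3 = 15.30 × 181.8 = 2782 ns.
Total: 1757 + 615.5 + 2782 ns.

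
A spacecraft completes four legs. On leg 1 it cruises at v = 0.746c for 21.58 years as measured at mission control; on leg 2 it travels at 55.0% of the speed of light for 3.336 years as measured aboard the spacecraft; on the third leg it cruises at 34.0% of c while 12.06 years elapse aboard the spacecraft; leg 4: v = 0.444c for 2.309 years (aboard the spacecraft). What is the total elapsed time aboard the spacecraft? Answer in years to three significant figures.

Leg 1: γ = 1/√(1 − 0.746²) = 1/√0.4435 = 1.502; τ_1 = 21.58/1.502 = 14.37 years.
Leg 2: 3.336 years is already measured aboard the spacecraft.
Leg 3: 12.06 years is already measured aboard the spacecraft.
Leg 4: 2.309 years is already measured aboard the spacecraft.
Total: 14.37 + 3.336 + 12.06 + 2.309 years.

τ = 32.1 years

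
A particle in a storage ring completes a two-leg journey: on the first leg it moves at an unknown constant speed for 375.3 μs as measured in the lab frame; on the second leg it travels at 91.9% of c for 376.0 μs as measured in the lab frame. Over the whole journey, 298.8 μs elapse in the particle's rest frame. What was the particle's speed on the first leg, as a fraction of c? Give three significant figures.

Leg 1: speed unknown; τ_1 = 375.3/γ_1.
Leg 2: β = 0.919; γ = 1/√(1 − 0.919²) = 1/√0.1554 = 2.536; τ_2 = 376.0/2.536 = 148.2 μs.
Total proper time: τ_1 + 148.2 = 298.8, so τ_1 = 298.8 − 148.2 = 150.6 μs.
γ_1 = 375.3/150.6 = 2.493; β = √(1 − 1/γ²) = √0.8391.

β = 0.916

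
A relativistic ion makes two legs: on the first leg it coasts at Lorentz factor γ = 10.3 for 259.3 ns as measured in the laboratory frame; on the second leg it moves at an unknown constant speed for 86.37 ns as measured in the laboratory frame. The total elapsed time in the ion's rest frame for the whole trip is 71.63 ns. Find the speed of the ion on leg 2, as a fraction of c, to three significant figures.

β = 0.843

Leg 1: γ = 10.3; τ_1 = 259.3/10.30 = 25.17 ns.
Leg 2: speed unknown; τ_2 = 86.37/γ_2.
Total proper time: 25.17 + τ_2 = 71.63, so τ_2 = 71.63 − 25.17 = 46.46 ns.
γ_2 = 86.37/46.46 = 1.859; β = √(1 − 1/γ²) = √0.7107.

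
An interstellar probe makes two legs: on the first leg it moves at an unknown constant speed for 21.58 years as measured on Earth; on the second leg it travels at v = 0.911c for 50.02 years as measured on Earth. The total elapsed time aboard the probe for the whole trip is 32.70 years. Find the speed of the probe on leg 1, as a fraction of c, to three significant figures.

β = 0.829

Leg 1: speed unknown; τ_1 = 21.58/γ_1.
Leg 2: γ = 1/√(1 − 0.911²) = 1/√0.1701 = 2.425; τ_2 = 50.02/2.425 = 20.63 years.
Total proper time: τ_1 + 20.63 = 32.70, so τ_1 = 32.70 − 20.63 = 12.07 years.
γ_1 = 21.58/12.07 = 1.788; β = √(1 − 1/γ²) = √0.6871.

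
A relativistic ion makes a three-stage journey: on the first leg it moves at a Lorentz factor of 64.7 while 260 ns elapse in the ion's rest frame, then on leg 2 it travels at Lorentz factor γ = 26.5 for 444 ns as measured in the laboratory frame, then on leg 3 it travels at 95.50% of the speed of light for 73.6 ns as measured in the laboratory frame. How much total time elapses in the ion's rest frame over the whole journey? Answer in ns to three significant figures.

Leg 1: 260 ns is already measured in the ion's rest frame.
Leg 2: γ = 26.5; τ_2 = 444/26.50 = 16.75 ns.
Leg 3: β = 0.9550; γ = 1/√(1 − 0.9550²) = 1/√0.08798 = 3.371; τ_3 = 73.6/3.371 = 21.83 ns.
Total: 260.0 + 16.75 + 21.83 ns.

τ = 299 ns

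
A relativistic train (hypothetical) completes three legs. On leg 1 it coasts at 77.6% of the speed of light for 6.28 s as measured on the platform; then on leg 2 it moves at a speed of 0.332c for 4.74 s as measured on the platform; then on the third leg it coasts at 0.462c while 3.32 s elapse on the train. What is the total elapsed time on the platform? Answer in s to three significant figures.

Δt = 14.8 s

Leg 1: 6.28 s is already measured on the platform.
Leg 2: 4.74 s is already measured on the platform.
Leg 3: γ = 1/√(1 − 0.462²) = 1/√0.7866 = 1.128; Δt_3 = 1.128 × 3.32 = 3.743 s.
Total: 6.280 + 4.740 + 3.743 s.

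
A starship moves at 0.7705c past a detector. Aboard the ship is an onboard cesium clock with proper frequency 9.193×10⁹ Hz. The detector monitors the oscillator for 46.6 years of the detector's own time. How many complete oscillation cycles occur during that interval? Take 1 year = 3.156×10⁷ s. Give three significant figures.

N = 8.62×10¹⁸

γ = 1/√(1 − 0.7705²) = 1/√0.4063 = 1.569
During 46.6 years of lab time, the oscillator's proper time advances by τ = Δt/γ = 46.6/1.569 = 29.70 years = 9.375×10⁸ s.
N = f × τ = 9.193×10⁹ × 9.375×10⁸ = 8.618×10¹⁸.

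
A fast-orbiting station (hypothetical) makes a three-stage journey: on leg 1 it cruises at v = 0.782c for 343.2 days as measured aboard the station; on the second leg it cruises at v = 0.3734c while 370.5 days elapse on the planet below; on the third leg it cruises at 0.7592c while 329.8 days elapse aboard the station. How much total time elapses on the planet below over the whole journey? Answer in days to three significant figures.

Δt = 1430 days

Leg 1: γ = 1/√(1 − 0.782²) = 1/√0.3885 = 1.604; Δt_1 = 1.604 × 343.2 = 550.6 days.
Leg 2: 370.5 days is already measured on the planet below.
Leg 3: γ = 1/√(1 − 0.7592²) = 1/√0.4236 = 1.536; Δt_3 = 1.536 × 329.8 = 506.7 days.
Total: 550.6 + 370.5 + 506.7 days.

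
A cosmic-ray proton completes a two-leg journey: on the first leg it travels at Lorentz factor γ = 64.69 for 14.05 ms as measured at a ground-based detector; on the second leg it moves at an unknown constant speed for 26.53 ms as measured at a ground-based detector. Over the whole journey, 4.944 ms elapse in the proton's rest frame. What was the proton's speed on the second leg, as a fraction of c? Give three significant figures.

Leg 1: γ = 64.69; τ_1 = 14.05/64.69 = 0.2172 ms.
Leg 2: speed unknown; τ_2 = 26.53/γ_2.
Total proper time: 0.2172 + τ_2 = 4.944, so τ_2 = 4.944 − 0.2172 = 4.727 ms.
γ_2 = 26.53/4.727 = 5.613; β = √(1 − 1/γ²) = √0.9683.

β = 0.984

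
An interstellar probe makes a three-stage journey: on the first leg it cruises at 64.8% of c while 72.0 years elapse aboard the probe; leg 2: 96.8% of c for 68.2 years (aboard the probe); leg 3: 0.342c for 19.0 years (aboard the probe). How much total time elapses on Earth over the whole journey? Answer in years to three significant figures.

Δt = 387 years

Leg 1: β = 0.648; γ = 1/√(1 − 0.648²) = 1/√0.5801 = 1.313; Δt_1 = 1.313 × 72.0 = 94.53 years.
Leg 2: β = 0.968; γ = 1/√(1 − 0.968²) = 1/√0.06298 = 3.985; Δt_2 = 3.985 × 68.2 = 271.8 years.
Leg 3: γ = 1/√(1 − 0.342²) = 1/√0.8830 = 1.064; Δt_3 = 1.064 × 19.0 = 20.22 years.
Total: 94.53 + 271.8 + 20.22 years.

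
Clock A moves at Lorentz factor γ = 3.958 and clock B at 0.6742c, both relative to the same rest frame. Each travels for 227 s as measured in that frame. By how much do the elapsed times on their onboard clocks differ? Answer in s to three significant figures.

|τ_A − τ_B| = 110 s

A: γ = 3.958; τ_A = 227/3.958 = 57.35 s.
B: γ = 1/√(1 − 0.6742²) = 1/√0.5455 = 1.354; τ_B = 227/1.354 = 167.7 s.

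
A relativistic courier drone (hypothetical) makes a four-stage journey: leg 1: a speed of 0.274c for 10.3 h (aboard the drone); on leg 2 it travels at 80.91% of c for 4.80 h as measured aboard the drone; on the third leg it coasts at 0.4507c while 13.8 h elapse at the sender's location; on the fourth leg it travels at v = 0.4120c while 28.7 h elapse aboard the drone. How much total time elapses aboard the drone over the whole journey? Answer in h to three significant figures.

Leg 1: 10.3 h is already measured aboard the drone.
Leg 2: 4.80 h is already measured aboard the drone.
Leg 3: γ = 1/√(1 − 0.4507²) = 1/√0.7969 = 1.120; τ_3 = 13.8/1.120 = 12.32 h.
Leg 4: 28.7 h is already measured aboard the drone.
Total: 10.30 + 4.800 + 12.32 + 28.70 h.

τ = 56.1 h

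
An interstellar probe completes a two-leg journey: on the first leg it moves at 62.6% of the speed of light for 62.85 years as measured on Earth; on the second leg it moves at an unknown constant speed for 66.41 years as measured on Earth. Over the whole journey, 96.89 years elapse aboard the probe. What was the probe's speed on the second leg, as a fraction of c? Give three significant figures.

β = 0.693

Leg 1: β = 0.626; γ = 1/√(1 − 0.626²) = 1/√0.6081 = 1.282; τ_1 = 62.85/1.282 = 49.01 years.
Leg 2: speed unknown; τ_2 = 66.41/γ_2.
Total proper time: 49.01 + τ_2 = 96.89, so τ_2 = 96.89 − 49.01 = 47.88 years.
γ_2 = 66.41/47.88 = 1.387; β = √(1 − 1/γ²) = √0.4802.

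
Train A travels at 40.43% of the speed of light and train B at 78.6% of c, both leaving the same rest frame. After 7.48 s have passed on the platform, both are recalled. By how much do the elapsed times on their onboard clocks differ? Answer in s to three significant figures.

A: β = 0.4043; γ = 1/√(1 − 0.4043²) = 1/√0.8365 = 1.093; τ_A = 7.48/1.093 = 6.841 s.
B: β = 0.786; γ = 1/√(1 − 0.786²) = 1/√0.3822 = 1.618; τ_B = 7.48/1.618 = 4.624 s.

|τ_A − τ_B| = 2.22 s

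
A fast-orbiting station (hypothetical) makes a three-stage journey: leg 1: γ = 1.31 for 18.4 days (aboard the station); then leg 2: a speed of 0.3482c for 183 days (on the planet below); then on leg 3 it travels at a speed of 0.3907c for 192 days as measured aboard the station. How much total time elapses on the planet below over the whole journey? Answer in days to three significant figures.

Leg 1: γ = 1.31; Δt_1 = 1.310 × 18.4 = 24.10 days.
Leg 2: 183 days is already measured on the planet below.
Leg 3: γ = 1/√(1 − 0.3907²) = 1/√0.8474 = 1.086; Δt_3 = 1.086 × 192 = 208.6 days.
Total: 24.10 + 183.0 + 208.6 days.

Δt = 416 days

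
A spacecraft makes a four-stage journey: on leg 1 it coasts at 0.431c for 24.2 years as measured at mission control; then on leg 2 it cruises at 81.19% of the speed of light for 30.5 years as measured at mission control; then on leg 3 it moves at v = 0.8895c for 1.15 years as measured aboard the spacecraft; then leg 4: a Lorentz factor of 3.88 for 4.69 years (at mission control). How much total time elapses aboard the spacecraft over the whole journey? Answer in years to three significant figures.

Leg 1: γ = 1/√(1 − 0.431²) = 1/√0.8142 = 1.108; τ_1 = 24.2/1.108 = 21.84 years.
Leg 2: β = 0.8119; γ = 1/√(1 − 0.8119²) = 1/√0.3408 = 1.713; τ_2 = 30.5/1.713 = 17.81 years.
Leg 3: 1.15 years is already measured aboard the spacecraft.
Leg 4: γ = 3.88; τ_4 = 4.69/3.880 = 1.209 years.
Total: 21.84 + 17.81 + 1.150 + 1.209 years.

τ = 42.0 years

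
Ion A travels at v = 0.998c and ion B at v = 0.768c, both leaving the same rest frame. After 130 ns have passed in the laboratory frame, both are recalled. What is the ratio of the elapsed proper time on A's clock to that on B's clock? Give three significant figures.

τ_A/τ_B = 0.0987

A: γ = 1/√(1 − 0.998²) = 1/√0.003996 = 15.82. B: γ = 1/√(1 − 0.768²) = 1/√0.4102 = 1.561.
τ_A/τ_B = γ_B/γ_A = 1.561/15.82 = 0.09870, so τ_A/τ_B = 0.09870.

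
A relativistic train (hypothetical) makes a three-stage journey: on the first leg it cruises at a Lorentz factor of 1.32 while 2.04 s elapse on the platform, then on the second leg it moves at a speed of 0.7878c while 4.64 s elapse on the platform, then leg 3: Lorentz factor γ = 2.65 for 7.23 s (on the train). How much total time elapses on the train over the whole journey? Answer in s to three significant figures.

Leg 1: γ = 1.32; τ_1 = 2.04/1.320 = 1.545 s.
Leg 2: γ = 1/√(1 − 0.7878²) = 1/√0.3794 = 1.624; τ_2 = 4.64/1.624 = 2.858 s.
Leg 3: 7.23 s is already measured on the train.
Total: 1.545 + 2.858 + 7.230 s.

τ = 11.6 s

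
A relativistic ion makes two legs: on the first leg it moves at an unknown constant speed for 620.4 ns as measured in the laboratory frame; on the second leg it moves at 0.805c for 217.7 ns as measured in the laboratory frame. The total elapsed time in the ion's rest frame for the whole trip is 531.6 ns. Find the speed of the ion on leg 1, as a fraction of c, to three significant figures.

β = 0.761

Leg 1: speed unknown; τ_1 = 620.4/γ_1.
Leg 2: γ = 1/√(1 − 0.805²) = 1/√0.3520 = 1.686; τ_2 = 217.7/1.686 = 129.2 ns.
Total proper time: τ_1 + 129.2 = 531.6, so τ_1 = 531.6 − 129.2 = 402.4 ns.
γ_1 = 620.4/402.4 = 1.542; β = √(1 − 1/γ²) = √0.5792.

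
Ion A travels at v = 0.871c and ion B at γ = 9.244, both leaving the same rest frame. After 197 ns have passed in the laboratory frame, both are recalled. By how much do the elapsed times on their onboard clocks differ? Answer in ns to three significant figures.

A: γ = 1/√(1 − 0.871²) = 1/√0.2414 = 2.035; τ_A = 197/2.035 = 96.78 ns.
B: γ = 9.244; τ_B = 197/9.244 = 21.31 ns.

|τ_A − τ_B| = 75.5 ns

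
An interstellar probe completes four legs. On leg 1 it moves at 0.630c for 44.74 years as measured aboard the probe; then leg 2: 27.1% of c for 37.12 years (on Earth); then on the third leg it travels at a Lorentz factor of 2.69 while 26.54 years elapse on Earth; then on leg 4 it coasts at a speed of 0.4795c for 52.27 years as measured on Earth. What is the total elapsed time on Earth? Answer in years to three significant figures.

Δt = 174 years

Leg 1: γ = 1/√(1 − 0.630²) = 1/√0.6031 = 1.288; Δt_1 = 1.288 × 44.74 = 57.61 years.
Leg 2: 37.12 years is already measured on Earth.
Leg 3: 26.54 years is already measured on Earth.
Leg 4: 52.27 years is already measured on Earth.
Total: 57.61 + 37.12 + 26.54 + 52.27 years.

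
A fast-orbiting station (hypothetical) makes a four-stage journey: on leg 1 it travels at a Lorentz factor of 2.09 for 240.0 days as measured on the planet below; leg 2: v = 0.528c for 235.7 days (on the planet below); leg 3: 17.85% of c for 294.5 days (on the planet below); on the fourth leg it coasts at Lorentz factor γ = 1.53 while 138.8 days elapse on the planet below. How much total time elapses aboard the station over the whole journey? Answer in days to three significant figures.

τ = 695 days

Leg 1: γ = 2.09; τ_1 = 240.0/2.090 = 114.8 days.
Leg 2: γ = 1/√(1 − 0.528²) = 1/√0.7212 = 1.178; τ_2 = 235.7/1.178 = 200.2 days.
Leg 3: β = 0.1785; γ = 1/√(1 − 0.1785²) = 1/√0.9681 = 1.016; τ_3 = 294.5/1.016 = 289.8 days.
Leg 4: γ = 1.53; τ_4 = 138.8/1.530 = 90.72 days.
Total: 114.8 + 200.2 + 289.8 + 90.72 days.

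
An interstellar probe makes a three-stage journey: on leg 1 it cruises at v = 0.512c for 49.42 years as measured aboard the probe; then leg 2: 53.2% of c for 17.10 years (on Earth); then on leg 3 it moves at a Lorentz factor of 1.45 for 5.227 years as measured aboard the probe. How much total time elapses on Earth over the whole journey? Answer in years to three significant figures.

Leg 1: γ = 1/√(1 − 0.512²) = 1/√0.7379 = 1.164; Δt_1 = 1.164 × 49.42 = 57.53 years.
Leg 2: 17.10 years is already measured on Earth.
Leg 3: γ = 1.45; Δt_3 = 1.450 × 5.227 = 7.579 years.
Total: 57.53 + 17.10 + 7.579 years.

Δt = 82.2 years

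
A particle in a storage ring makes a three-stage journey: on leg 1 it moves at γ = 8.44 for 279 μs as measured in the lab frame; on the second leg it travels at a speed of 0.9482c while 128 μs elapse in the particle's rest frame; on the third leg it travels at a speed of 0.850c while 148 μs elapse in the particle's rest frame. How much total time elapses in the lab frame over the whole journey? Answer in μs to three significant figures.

Δt = 963 μs

Leg 1: 279 μs is already measured in the lab frame.
Leg 2: γ = 1/√(1 − 0.9482²) = 1/√0.1009 = 3.148; Δt_2 = 3.148 × 128 = 402.9 μs.
Leg 3: γ = 1/√(1 − 0.850²) = 1/√0.2775 = 1.898; Δt_3 = 1.898 × 148 = 281.0 μs.
Total: 279.0 + 402.9 + 281.0 μs.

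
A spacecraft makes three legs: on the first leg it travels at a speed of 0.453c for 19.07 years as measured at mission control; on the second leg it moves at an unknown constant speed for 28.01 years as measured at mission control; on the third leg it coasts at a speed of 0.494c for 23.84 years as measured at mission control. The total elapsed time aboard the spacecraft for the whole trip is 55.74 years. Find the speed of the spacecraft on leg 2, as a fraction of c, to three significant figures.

Leg 1: γ = 1/√(1 − 0.453²) = 1/√0.7948 = 1.122; τ_1 = 19.07/1.122 = 17.00 years.
Leg 2: speed unknown; τ_2 = 28.01/γ_2.
Leg 3: γ = 1/√(1 − 0.494²) = 1/√0.7560 = 1.150; τ_3 = 23.84/1.150 = 20.73 years.
Total proper time: 17.00 + τ_2 + 20.73 = 55.74, so τ_2 = 55.74 − 37.73 = 18.01 years.
γ_2 = 28.01/18.01 = 1.555; β = √(1 − 1/γ²) = √0.5865.

β = 0.766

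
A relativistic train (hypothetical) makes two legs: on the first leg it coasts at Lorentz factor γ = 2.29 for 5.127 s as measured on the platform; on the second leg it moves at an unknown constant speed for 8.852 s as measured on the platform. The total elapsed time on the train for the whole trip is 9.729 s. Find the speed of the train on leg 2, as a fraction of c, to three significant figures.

Leg 1: γ = 2.29; τ_1 = 5.127/2.290 = 2.239 s.
Leg 2: speed unknown; τ_2 = 8.852/γ_2.
Total proper time: 2.239 + τ_2 = 9.729, so τ_2 = 9.729 − 2.239 = 7.490 s.
γ_2 = 8.852/7.490 = 1.182; β = √(1 − 1/γ²) = √0.2840.

β = 0.533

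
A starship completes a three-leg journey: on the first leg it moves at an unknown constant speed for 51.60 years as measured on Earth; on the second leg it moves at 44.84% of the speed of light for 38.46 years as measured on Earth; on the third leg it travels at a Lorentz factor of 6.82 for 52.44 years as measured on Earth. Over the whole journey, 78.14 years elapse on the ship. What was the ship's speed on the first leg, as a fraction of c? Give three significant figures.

Leg 1: speed unknown; τ_1 = 51.60/γ_1.
Leg 2: β = 0.4484; γ = 1/√(1 − 0.4484²) = 1/√0.7989 = 1.119; τ_2 = 38.46/1.119 = 34.38 years.
Leg 3: γ = 6.82; τ_3 = 52.44/6.820 = 7.689 years.
Total proper time: τ_1 + 34.38 + 7.689 = 78.14, so τ_1 = 78.14 − 42.07 = 36.07 years.
γ_1 = 51.60/36.07 = 1.430; β = √(1 − 1/γ²) = √0.5112.

β = 0.715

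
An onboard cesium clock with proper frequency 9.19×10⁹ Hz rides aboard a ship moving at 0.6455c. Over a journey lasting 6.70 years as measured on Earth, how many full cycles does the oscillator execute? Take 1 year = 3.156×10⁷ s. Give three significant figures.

γ = 1/√(1 − 0.6455²) = 1/√0.5833 = 1.309
The oscillator's own cycle count is N = f × τ where τ is the proper time on the ship. τ = Δt/γ = 6.70/1.309 = 5.117 years = 1.615×10⁸ s.
N = 9.19×10⁹ × 1.615×10⁸ = 1.484×10¹⁸.

N = 1.48×10¹⁸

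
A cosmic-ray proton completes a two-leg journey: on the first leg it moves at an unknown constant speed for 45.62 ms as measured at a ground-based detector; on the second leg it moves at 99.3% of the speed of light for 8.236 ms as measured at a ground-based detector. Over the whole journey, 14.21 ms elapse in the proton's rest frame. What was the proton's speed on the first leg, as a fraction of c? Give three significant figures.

Leg 1: speed unknown; τ_1 = 45.62/γ_1.
Leg 2: β = 0.993; γ = 1/√(1 − 0.993²) = 1/√0.01395 = 8.466; τ_2 = 8.236/8.466 = 0.9728 ms.
Total proper time: τ_1 + 0.9728 = 14.21, so τ_1 = 14.21 − 0.9728 = 13.24 ms.
γ_1 = 45.62/13.24 = 3.446; β = √(1 − 1/γ²) = √0.9158.

β = 0.957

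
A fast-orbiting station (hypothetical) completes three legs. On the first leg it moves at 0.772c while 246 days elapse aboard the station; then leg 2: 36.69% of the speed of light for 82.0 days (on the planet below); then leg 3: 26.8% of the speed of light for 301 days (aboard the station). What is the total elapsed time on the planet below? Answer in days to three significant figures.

Δt = 781 days

Leg 1: γ = 1/√(1 − 0.772²) = 1/√0.4040 = 1.573; Δt_1 = 1.573 × 246 = 387.0 days.
Leg 2: 82.0 days is already measured on the planet below.
Leg 3: β = 0.268; γ = 1/√(1 − 0.268²) = 1/√0.9282 = 1.038; Δt_3 = 1.038 × 301 = 312.4 days.
Total: 387.0 + 82.00 + 312.4 days.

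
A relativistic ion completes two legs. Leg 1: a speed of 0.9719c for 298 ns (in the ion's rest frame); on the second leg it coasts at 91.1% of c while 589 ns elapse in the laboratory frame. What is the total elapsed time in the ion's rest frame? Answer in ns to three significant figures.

Leg 1: 298 ns is already measured in the ion's rest frame.
Leg 2: β = 0.911; γ = 1/√(1 − 0.911²) = 1/√0.1701 = 2.425; τ_2 = 589/2.425 = 242.9 ns.
Total: 298.0 + 242.9 ns.

τ = 541 ns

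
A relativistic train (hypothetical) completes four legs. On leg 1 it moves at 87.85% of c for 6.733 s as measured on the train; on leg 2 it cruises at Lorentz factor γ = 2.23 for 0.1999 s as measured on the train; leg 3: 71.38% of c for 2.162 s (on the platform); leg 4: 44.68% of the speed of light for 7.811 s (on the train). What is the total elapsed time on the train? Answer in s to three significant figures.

Leg 1: 6.733 s is already measured on the train.
Leg 2: 0.1999 s is already measured on the train.
Leg 3: β = 0.7138; γ = 1/√(1 − 0.7138²) = 1/√0.4905 = 1.428; τ_3 = 2.162/1.428 = 1.514 s.
Leg 4: 7.811 s is already measured on the train.
Total: 6.733 + 0.1999 + 1.514 + 7.811 s.

τ = 16.3 s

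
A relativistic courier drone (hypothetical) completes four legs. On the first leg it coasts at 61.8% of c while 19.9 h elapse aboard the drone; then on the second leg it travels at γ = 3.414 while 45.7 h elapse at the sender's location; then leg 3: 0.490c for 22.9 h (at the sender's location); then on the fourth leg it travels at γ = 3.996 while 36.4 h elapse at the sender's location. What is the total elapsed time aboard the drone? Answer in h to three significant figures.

Leg 1: 19.9 h is already measured aboard the drone.
Leg 2: γ = 3.414; τ_2 = 45.7/3.414 = 13.39 h.
Leg 3: γ = 1/√(1 − 0.490²) = 1/√0.7599 = 1.147; τ_3 = 22.9/1.147 = 19.96 h.
Leg 4: γ = 3.996; τ_4 = 36.4/3.996 = 9.109 h.
Total: 19.90 + 13.39 + 19.96 + 9.109 h.

τ = 62.4 h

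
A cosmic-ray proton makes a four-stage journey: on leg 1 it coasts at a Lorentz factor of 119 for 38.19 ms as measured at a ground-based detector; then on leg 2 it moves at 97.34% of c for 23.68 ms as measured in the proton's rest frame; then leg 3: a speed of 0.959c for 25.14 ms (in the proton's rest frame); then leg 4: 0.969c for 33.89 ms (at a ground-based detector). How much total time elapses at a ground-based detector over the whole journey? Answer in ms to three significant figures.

Leg 1: 38.19 ms is already measured at a ground-based detector.
Leg 2: β = 0.9734; γ = 1/√(1 − 0.9734²) = 1/√0.05249 = 4.365; Δt_2 = 4.365 × 23.68 = 103.4 ms.
Leg 3: γ = 1/√(1 − 0.959²) = 1/√0.08032 = 3.529; Δt_3 = 3.529 × 25.14 = 88.71 ms.
Leg 4: 33.89 ms is already measured at a ground-based detector.
Total: 38.19 + 103.4 + 88.71 + 33.89 ms.

Δt = 264 ms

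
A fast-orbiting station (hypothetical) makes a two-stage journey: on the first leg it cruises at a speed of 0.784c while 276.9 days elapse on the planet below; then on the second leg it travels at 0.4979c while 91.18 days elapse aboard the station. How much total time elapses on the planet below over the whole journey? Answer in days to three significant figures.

Leg 1: 276.9 days is already measured on the planet below.
Leg 2: γ = 1/√(1 − 0.4979²) = 1/√0.7521 = 1.153; Δt_2 = 1.153 × 91.18 = 105.1 days.
Total: 276.9 + 105.1 days.

Δt = 382 days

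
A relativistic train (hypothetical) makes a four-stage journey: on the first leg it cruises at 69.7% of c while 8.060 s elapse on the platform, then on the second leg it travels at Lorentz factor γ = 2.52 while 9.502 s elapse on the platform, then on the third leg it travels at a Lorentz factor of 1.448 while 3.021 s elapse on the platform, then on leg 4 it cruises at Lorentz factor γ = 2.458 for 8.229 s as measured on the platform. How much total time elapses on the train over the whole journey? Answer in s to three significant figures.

τ = 15.0 s

Leg 1: β = 0.697; γ = 1/√(1 − 0.697²) = 1/√0.5142 = 1.395; τ_1 = 8.060/1.395 = 5.780 s.
Leg 2: γ = 2.52; τ_2 = 9.502/2.520 = 3.771 s.
Leg 3: γ = 1.448; τ_3 = 3.021/1.448 = 2.086 s.
Leg 4: γ = 2.458; τ_4 = 8.229/2.458 = 3.348 s.
Total: 5.780 + 3.771 + 2.086 + 3.348 s.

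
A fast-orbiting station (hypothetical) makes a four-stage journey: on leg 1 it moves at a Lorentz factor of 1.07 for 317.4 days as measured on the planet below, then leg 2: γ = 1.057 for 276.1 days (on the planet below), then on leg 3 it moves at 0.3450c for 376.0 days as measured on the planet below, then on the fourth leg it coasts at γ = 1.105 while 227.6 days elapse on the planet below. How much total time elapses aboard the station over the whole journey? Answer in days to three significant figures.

τ = 1120 days

Leg 1: γ = 1.07; τ_1 = 317.4/1.070 = 296.6 days.
Leg 2: γ = 1.057; τ_2 = 276.1/1.057 = 261.2 days.
Leg 3: γ = 1/√(1 − 0.3450²) = 1/√0.8810 = 1.065; τ_3 = 376.0/1.065 = 352.9 days.
Leg 4: γ = 1.105; τ_4 = 227.6/1.105 = 206.0 days.
Total: 296.6 + 261.2 + 352.9 + 206.0 days.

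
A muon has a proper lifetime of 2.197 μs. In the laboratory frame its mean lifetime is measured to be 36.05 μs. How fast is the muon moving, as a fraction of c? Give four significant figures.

γ = Δt/τ₀ = 36.05/2.197 = 16.41
β = √(1 − 1/γ²) = √(1 − 0.003714) = √0.9963

v = 0.9981c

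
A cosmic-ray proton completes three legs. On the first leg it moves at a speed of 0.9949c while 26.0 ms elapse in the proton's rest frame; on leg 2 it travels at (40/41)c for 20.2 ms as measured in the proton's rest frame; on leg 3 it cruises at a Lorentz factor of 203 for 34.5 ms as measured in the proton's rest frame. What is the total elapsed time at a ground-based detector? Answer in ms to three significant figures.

Δt = 7350 ms

Leg 1: γ = 1/√(1 − 0.9949²) = 1/√0.01017 = 9.914; Δt_1 = 9.914 × 26.0 = 257.8 ms.
Leg 2: γ = 1/√(1 − (40/41)²) = 41/9 ≈ 4.556; Δt_2 = 4.556 × 20.2 = 92.02 ms.
Leg 3: γ = 203; Δt_3 = 203.0 × 34.5 = 7004 ms.
Total: 257.8 + 92.02 + 7004 ms.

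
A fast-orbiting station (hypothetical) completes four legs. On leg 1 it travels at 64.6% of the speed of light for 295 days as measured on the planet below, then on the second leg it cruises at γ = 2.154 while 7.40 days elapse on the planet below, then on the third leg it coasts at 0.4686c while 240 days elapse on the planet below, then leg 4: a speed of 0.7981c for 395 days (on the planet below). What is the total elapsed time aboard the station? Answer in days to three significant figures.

τ = 679 days

Leg 1: β = 0.646; γ = 1/√(1 − 0.646²) = 1/√0.5827 = 1.310; τ_1 = 295/1.310 = 225.2 days.
Leg 2: γ = 2.154; τ_2 = 7.40/2.154 = 3.435 days.
Leg 3: γ = 1/√(1 − 0.4686²) = 1/√0.7804 = 1.132; τ_3 = 240/1.132 = 212.0 days.
Leg 4: γ = 1/√(1 − 0.7981²) = 1/√0.3630 = 1.660; τ_4 = 395/1.660 = 238.0 days.
Total: 225.2 + 3.435 + 212.0 + 238.0 days.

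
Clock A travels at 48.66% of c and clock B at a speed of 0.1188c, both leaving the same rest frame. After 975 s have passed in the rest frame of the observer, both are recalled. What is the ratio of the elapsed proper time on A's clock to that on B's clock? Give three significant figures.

τ_A/τ_B = 0.880

A: β = 0.4866; γ = 1/√(1 − 0.4866²) = 1/√0.7632 = 1.145. B: γ = 1/√(1 − 0.1188²) = 1/√0.9859 = 1.007.
τ_A/τ_B = γ_B/γ_A = 1.007/1.145 = 0.8799, so τ_A/τ_B = 0.8799.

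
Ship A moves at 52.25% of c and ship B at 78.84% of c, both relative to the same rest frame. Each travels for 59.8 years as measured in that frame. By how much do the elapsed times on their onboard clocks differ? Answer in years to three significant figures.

|τ_A − τ_B| = 14.2 years

A: β = 0.5225; γ = 1/√(1 − 0.5225²) = 1/√0.7270 = 1.173; τ_A = 59.8/1.173 = 50.99 years.
B: β = 0.7884; γ = 1/√(1 − 0.7884²) = 1/√0.3784 = 1.626; τ_B = 59.8/1.626 = 36.79 years.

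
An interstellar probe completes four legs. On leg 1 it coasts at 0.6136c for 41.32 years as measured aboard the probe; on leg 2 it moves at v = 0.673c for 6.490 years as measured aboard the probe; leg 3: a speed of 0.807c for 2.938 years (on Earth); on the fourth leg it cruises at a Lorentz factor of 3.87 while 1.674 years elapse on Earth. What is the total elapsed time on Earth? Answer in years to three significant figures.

Δt = 65.7 years

Leg 1: γ = 1/√(1 − 0.6136²) = 1/√0.6235 = 1.266; Δt_1 = 1.266 × 41.32 = 52.33 years.
Leg 2: γ = 1/√(1 − 0.673²) = 1/√0.5471 = 1.352; Δt_2 = 1.352 × 6.490 = 8.775 years.
Leg 3: 2.938 years is already measured on Earth.
Leg 4: 1.674 years is already measured on Earth.
Total: 52.33 + 8.775 + 2.938 + 1.674 years.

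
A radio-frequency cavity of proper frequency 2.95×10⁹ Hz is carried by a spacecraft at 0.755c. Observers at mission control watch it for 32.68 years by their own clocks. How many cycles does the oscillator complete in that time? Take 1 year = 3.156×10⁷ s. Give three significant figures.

N = 2.00×10¹⁸

γ = 1/√(1 − 0.755²) = 1/√0.4300 = 1.525
During 32.68 years of lab time, the oscillator's proper time advances by τ = Δt/γ = 32.68/1.525 = 21.43 years = 6.763×10⁸ s.
N = f × τ = 2.95×10⁹ × 6.763×10⁸ = 1.995×10¹⁸.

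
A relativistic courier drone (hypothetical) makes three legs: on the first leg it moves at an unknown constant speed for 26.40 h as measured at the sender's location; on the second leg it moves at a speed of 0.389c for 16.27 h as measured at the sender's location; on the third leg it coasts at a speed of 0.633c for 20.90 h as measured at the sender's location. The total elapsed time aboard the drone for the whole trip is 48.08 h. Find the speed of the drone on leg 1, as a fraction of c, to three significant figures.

β = 0.768

Leg 1: speed unknown; τ_1 = 26.40/γ_1.
Leg 2: γ = 1/√(1 − 0.389²) = 1/√0.8487 = 1.085; τ_2 = 16.27/1.085 = 14.99 h.
Leg 3: γ = 1/√(1 − 0.633²) = 1/√0.5993 = 1.292; τ_3 = 20.90/1.292 = 16.18 h.
Total proper time: τ_1 + 14.99 + 16.18 = 48.08, so τ_1 = 48.08 − 31.17 = 16.91 h.
γ_1 = 26.40/16.91 = 1.561; β = √(1 − 1/γ²) = √0.5896.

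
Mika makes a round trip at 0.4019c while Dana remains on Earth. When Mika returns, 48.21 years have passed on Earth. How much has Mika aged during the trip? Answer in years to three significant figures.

τ = 44.1 years

γ = 1/√(1 − 0.4019²) = 1/√0.8385 = 1.092
Mika's clock measures proper time along the trip: τ = Δt/γ = 48.21/1.092 years.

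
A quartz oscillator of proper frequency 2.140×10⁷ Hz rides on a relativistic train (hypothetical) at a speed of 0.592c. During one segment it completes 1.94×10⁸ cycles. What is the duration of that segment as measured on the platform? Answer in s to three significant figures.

Δt = 11.2 s

γ = 1/√(1 − 0.592²) = 1/√0.6495 = 1.241
Proper time for N cycles: τ = N/f = 1.94×10⁸/(2.140×10⁷) = 9.065×10⁰ s = 9.065 s.
Lab-frame duration Δt = γτ = 1.241 × 9.065 = 11.25 s.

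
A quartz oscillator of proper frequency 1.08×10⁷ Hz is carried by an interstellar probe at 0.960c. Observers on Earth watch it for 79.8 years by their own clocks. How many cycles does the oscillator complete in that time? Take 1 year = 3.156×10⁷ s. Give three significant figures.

N = 7.62×10¹⁵

γ = 1/√(1 − 0.960²) = 25/7 ≈ 3.571
During 79.8 years of lab time, the oscillator's proper time advances by τ = Δt/γ = 79.8/3.571 = 22.34 years = 7.052×10⁸ s.
N = f × τ = 1.08×10⁷ × 7.052×10⁸ = 7.616×10¹⁵.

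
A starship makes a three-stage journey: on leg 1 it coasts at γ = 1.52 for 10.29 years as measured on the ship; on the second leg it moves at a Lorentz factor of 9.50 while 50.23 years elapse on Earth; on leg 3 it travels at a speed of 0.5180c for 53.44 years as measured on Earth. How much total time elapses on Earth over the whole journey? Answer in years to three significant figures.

Leg 1: γ = 1.52; Δt_1 = 1.520 × 10.29 = 15.64 years.
Leg 2: 50.23 years is already measured on Earth.
Leg 3: 53.44 years is already measured on Earth.
Total: 15.64 + 50.23 + 53.44 years.

Δt = 119 years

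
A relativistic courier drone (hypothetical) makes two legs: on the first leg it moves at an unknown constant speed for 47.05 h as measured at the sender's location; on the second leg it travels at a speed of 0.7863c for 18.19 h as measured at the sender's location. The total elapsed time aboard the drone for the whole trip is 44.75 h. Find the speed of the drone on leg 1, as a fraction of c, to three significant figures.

β = 0.702

Leg 1: speed unknown; τ_1 = 47.05/γ_1.
Leg 2: γ = 1/√(1 − 0.7863²) = 1/√0.3817 = 1.619; τ_2 = 18.19/1.619 = 11.24 h.
Total proper time: τ_1 + 11.24 = 44.75, so τ_1 = 44.75 − 11.24 = 33.51 h.
γ_1 = 47.05/33.51 = 1.404; β = √(1 − 1/γ²) = √0.4927.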